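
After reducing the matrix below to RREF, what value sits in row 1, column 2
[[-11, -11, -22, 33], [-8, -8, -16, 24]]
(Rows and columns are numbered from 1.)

r1 := -1/11·r1
  [  1   1    2  -3 ]
  [ -8  -8  -16  24 ]
r2 := r2 + 8·r1
  [ 1  1  2  -3 ]
  [ 0  0  0   0 ]

1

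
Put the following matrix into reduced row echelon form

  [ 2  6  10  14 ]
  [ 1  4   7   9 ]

R1 := 1/2·R1
  [ 1  3  5  7 ]
  [ 1  4  7  9 ]
R2 := R2 − R1
  [ 1  3  5  7 ]
  [ 0  1  2  2 ]
R1 := R1 − 3·R2
  [ 1  0  -1  1 ]
  [ 0  1   2  2 ]

[[1, 0, -1, 1], [0, 1, 2, 2]]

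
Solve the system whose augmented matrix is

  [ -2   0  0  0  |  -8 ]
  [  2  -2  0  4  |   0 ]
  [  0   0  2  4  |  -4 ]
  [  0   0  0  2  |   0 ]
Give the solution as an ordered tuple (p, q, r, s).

(4, 4, -2, 0)

R1 := -1/2·R1
R2 := R2 − 2·R1
R2 := -1/2·R2
R3 := 1/2·R3
R4 := 1/2·R4
R3 := R3 − 2·R4
R2 := R2 + 2·R4
Reading off the last column: p = 4, q = 4, r = -2, s = 0.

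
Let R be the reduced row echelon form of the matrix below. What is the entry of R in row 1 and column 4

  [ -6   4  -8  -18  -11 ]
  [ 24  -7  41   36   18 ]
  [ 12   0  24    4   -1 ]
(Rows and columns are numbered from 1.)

1/3

Multiply R1 by -1/6.
  [  1  -2/3  4/3   3  11/6 ]
  [ 24    -7   41  36    18 ]
  [ 12     0   24   4    -1 ]
Subtract 24 times R1 from R2.
  [  1  -2/3  4/3    3  11/6 ]
  [  0     9    9  -36   -26 ]
  [ 12     0   24    4    -1 ]
Subtract 12 times R1 from R3.
  [ 1  -2/3  4/3    3  11/6 ]
  [ 0     9    9  -36   -26 ]
  [ 0     8    8  -32   -23 ]
Multiply R2 by 1/9.
  [ 1  -2/3  4/3    3   11/6 ]
  [ 0     1    1   -4  -26/9 ]
  [ 0     8    8  -32    -23 ]
Subtract 8 times R2 from R3.
  [ 1  -2/3  4/3   3   11/6 ]
  [ 0     1    1  -4  -26/9 ]
  [ 0     0    0   0    1/9 ]
Multiply R3 by 9.
  [ 1  -2/3  4/3   3   11/6 ]
  [ 0     1    1  -4  -26/9 ]
  [ 0     0    0   0      1 ]
Add 26/9 times R3 to R2.
  [ 1  -2/3  4/3   3  11/6 ]
  [ 0     1    1  -4     0 ]
  [ 0     0    0   0     1 ]
Subtract 11/6 times R3 from R1.
  [ 1  -2/3  4/3   3  0 ]
  [ 0     1    1  -4  0 ]
  [ 0     0    0   0  1 ]
Add 2/3 times R2 to R1.
  [ 1  0  2  1/3  0 ]
  [ 0  1  1   -4  0 ]
  [ 0  0  0    0  1 ]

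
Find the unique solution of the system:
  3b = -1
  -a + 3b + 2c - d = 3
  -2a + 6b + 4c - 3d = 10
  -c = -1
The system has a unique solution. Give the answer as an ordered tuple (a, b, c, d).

(2, -1/3, 1, -4)

Form the augmented matrix and row-reduce:
  [  0  3   0   0  |  -1 ]
  [ -1  3   2  -1  |   3 ]
  [ -2  6   4  -3  |  10 ]
  [  0  0  -1   0  |  -1 ]
Swap R1 and R2.
  [ -1  3   2  -1  |   3 ]
  [  0  3   0   0  |  -1 ]
  [ -2  6   4  -3  |  10 ]
  [  0  0  -1   0  |  -1 ]
Multiply R1 by -1.
  [  1  -3  -2   1  |  -3 ]
  [  0   3   0   0  |  -1 ]
  [ -2   6   4  -3  |  10 ]
  [  0   0  -1   0  |  -1 ]
Add 2 times R1 to R3.
  [ 1  -3  -2   1  |  -3 ]
  [ 0   3   0   0  |  -1 ]
  [ 0   0   0  -1  |   4 ]
  [ 0   0  -1   0  |  -1 ]
Multiply R2 by 1/3.
  [ 1  -3  -2   1  |    -3 ]
  [ 0   1   0   0  |  -1/3 ]
  [ 0   0   0  -1  |     4 ]
  [ 0   0  -1   0  |    -1 ]
Swap R3 and R4.
  [ 1  -3  -2   1  |    -3 ]
  [ 0   1   0   0  |  -1/3 ]
  [ 0   0  -1   0  |    -1 ]
  [ 0   0   0  -1  |     4 ]
Multiply R3 by -1.
  [ 1  -3  -2   1  |    -3 ]
  [ 0   1   0   0  |  -1/3 ]
  [ 0   0   1   0  |     1 ]
  [ 0   0   0  -1  |     4 ]
Multiply R4 by -1.
  [ 1  -3  -2  1  |    -3 ]
  [ 0   1   0  0  |  -1/3 ]
  [ 0   0   1  0  |     1 ]
  [ 0   0   0  1  |    -4 ]
Subtract R4 from R1.
  [ 1  -3  -2  0  |     1 ]
  [ 0   1   0  0  |  -1/3 ]
  [ 0   0   1  0  |     1 ]
  [ 0   0   0  1  |    -4 ]
Add 2 times R3 to R1.
  [ 1  -3  0  0  |     3 ]
  [ 0   1  0  0  |  -1/3 ]
  [ 0   0  1  0  |     1 ]
  [ 0   0  0  1  |    -4 ]
Add 3 times R2 to R1.
  [ 1  0  0  0  |     2 ]
  [ 0  1  0  0  |  -1/3 ]
  [ 0  0  1  0  |     1 ]
  [ 0  0  0  1  |    -4 ]
Reading off the last column: a = 2, b = -1/3, c = 1, d = -4.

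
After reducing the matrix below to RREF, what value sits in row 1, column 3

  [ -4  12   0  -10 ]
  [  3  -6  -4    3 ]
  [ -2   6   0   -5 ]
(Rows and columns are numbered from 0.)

-3/2

R1 := -1/4·R1
R2 := R2 − 3·R1
R3 := R3 + 2·R1
R2 := 1/3·R2
R1 := R1 + 3·R2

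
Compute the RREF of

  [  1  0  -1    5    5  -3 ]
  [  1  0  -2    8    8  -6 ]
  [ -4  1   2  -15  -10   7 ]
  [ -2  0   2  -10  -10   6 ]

[[1, 0, 0, 2, 2, 0], [0, 1, 0, -1, 4, 1], [0, 0, 1, -3, -3, 3], [0, 0, 0, 0, 0, 0]]

R2 ← R2 − R1
  [  1  0  -1    5    5  -3 ]
  [  0  0  -1    3    3  -3 ]
  [ -4  1   2  -15  -10   7 ]
  [ -2  0   2  -10  -10   6 ]
R3 ← R3 + 4·R1
  [  1  0  -1    5    5  -3 ]
  [  0  0  -1    3    3  -3 ]
  [  0  1  -2    5   10  -5 ]
  [ -2  0   2  -10  -10   6 ]
R4 ← R4 + 2·R1
  [ 1  0  -1  5   5  -3 ]
  [ 0  0  -1  3   3  -3 ]
  [ 0  1  -2  5  10  -5 ]
  [ 0  0   0  0   0   0 ]
R2 <=> R3
  [ 1  0  -1  5   5  -3 ]
  [ 0  1  -2  5  10  -5 ]
  [ 0  0  -1  3   3  -3 ]
  [ 0  0   0  0   0   0 ]
R3 ← -1·R3
  [ 1  0  -1   5   5  -3 ]
  [ 0  1  -2   5  10  -5 ]
  [ 0  0   1  -3  -3   3 ]
  [ 0  0   0   0   0   0 ]
R2 ← R2 + 2·R3
  [ 1  0  -1   5   5  -3 ]
  [ 0  1   0  -1   4   1 ]
  [ 0  0   1  -3  -3   3 ]
  [ 0  0   0   0   0   0 ]
R1 ← R1 + R3
  [ 1  0  0   2   2  0 ]
  [ 0  1  0  -1   4  1 ]
  [ 0  0  1  -3  -3  3 ]
  [ 0  0  0   0   0  0 ]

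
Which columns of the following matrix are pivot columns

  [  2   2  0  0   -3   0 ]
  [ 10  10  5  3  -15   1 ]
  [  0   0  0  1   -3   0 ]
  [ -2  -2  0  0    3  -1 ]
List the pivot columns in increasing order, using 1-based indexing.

1, 3, 4, 6

r1 := 1/2·r1
  [  1   1  0  0  -3/2   0 ]
  [ 10  10  5  3   -15   1 ]
  [  0   0  0  1    -3   0 ]
  [ -2  -2  0  0     3  -1 ]
r2 := r2 − 10·r1
  [  1   1  0  0  -3/2   0 ]
  [  0   0  5  3     0   1 ]
  [  0   0  0  1    -3   0 ]
  [ -2  -2  0  0     3  -1 ]
r4 := r4 + 2·r1
  [ 1  1  0  0  -3/2   0 ]
  [ 0  0  5  3     0   1 ]
  [ 0  0  0  1    -3   0 ]
  [ 0  0  0  0     0  -1 ]
r2 := 1/5·r2
  [ 1  1  0    0  -3/2    0 ]
  [ 0  0  1  3/5     0  1/5 ]
  [ 0  0  0    1    -3    0 ]
  [ 0  0  0    0     0   -1 ]
r4 := -1·r4
  [ 1  1  0    0  -3/2    0 ]
  [ 0  0  1  3/5     0  1/5 ]
  [ 0  0  0    1    -3    0 ]
  [ 0  0  0    0     0    1 ]
r2 := r2 − 1/5·r4
  [ 1  1  0    0  -3/2  0 ]
  [ 0  0  1  3/5     0  0 ]
  [ 0  0  0    1    -3  0 ]
  [ 0  0  0    0     0  1 ]
r2 := r2 − 3/5·r3
  [ 1  1  0  0  -3/2  0 ]
  [ 0  0  1  0   9/5  0 ]
  [ 0  0  0  1    -3  0 ]
  [ 0  0  0  0     0  1 ]
Pivot columns are the columns containing a leading 1.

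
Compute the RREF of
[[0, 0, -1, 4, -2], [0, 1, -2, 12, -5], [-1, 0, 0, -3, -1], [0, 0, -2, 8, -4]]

[[1, 0, 0, 3, 1], [0, 1, 0, 4, -1], [0, 0, 1, -4, 2], [0, 0, 0, 0, 0]]

Swap R1 and R3.
  [ -1  0   0  -3  -1 ]
  [  0  1  -2  12  -5 ]
  [  0  0  -1   4  -2 ]
  [  0  0  -2   8  -4 ]
Multiply R1 by -1.
  [ 1  0   0   3   1 ]
  [ 0  1  -2  12  -5 ]
  [ 0  0  -1   4  -2 ]
  [ 0  0  -2   8  -4 ]
Multiply R3 by -1.
  [ 1  0   0   3   1 ]
  [ 0  1  -2  12  -5 ]
  [ 0  0   1  -4   2 ]
  [ 0  0  -2   8  -4 ]
Add 2 times R3 to R4.
  [ 1  0   0   3   1 ]
  [ 0  1  -2  12  -5 ]
  [ 0  0   1  -4   2 ]
  [ 0  0   0   0   0 ]
Add 2 times R3 to R2.
  [ 1  0  0   3   1 ]
  [ 0  1  0   4  -1 ]
  [ 0  0  1  -4   2 ]
  [ 0  0  0   0   0 ]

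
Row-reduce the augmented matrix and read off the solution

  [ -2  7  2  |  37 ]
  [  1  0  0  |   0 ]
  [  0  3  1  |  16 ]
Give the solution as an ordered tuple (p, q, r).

(0, 5, 1)

R1 ← -1/2·R1
  [ 1  -7/2  -1  |  -37/2 ]
  [ 1     0   0  |      0 ]
  [ 0     3   1  |     16 ]
R2 ← R2 − R1
  [ 1  -7/2  -1  |  -37/2 ]
  [ 0   7/2   1  |   37/2 ]
  [ 0     3   1  |     16 ]
R2 ← 2/7·R2
  [ 1  -7/2   -1  |  -37/2 ]
  [ 0     1  2/7  |   37/7 ]
  [ 0     3    1  |     16 ]
R3 ← R3 − 3·R2
  [ 1  -7/2   -1  |  -37/2 ]
  [ 0     1  2/7  |   37/7 ]
  [ 0     0  1/7  |    1/7 ]
R3 ← 7·R3
  [ 1  -7/2   -1  |  -37/2 ]
  [ 0     1  2/7  |   37/7 ]
  [ 0     0    1  |      1 ]
R2 ← R2 − 2/7·R3
  [ 1  -7/2  -1  |  -37/2 ]
  [ 0     1   0  |      5 ]
  [ 0     0   1  |      1 ]
R1 ← R1 + R3
  [ 1  -7/2  0  |  -35/2 ]
  [ 0     1  0  |      5 ]
  [ 0     0  1  |      1 ]
R1 ← R1 + 7/2·R2
  [ 1  0  0  |  0 ]
  [ 0  1  0  |  5 ]
  [ 0  0  1  |  1 ]
Reading off the last column: p = 0, q = 5, r = 1.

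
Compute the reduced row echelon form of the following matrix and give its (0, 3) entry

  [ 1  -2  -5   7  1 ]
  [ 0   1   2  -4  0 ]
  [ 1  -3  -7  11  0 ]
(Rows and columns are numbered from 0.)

ρ3 -> ρ3 − ρ1
  [ 1  -2  -5   7   1 ]
  [ 0   1   2  -4   0 ]
  [ 0  -1  -2   4  -1 ]
ρ3 -> ρ3 + ρ2
  [ 1  -2  -5   7   1 ]
  [ 0   1   2  -4   0 ]
  [ 0   0   0   0  -1 ]
ρ3 -> -1·ρ3
  [ 1  -2  -5   7  1 ]
  [ 0   1   2  -4  0 ]
  [ 0   0   0   0  1 ]
ρ1 -> ρ1 − ρ3
  [ 1  -2  -5   7  0 ]
  [ 0   1   2  -4  0 ]
  [ 0   0   0   0  1 ]
ρ1 -> ρ1 + 2·ρ2
  [ 1  0  -1  -1  0 ]
  [ 0  1   2  -4  0 ]
  [ 0  0   0   0  1 ]

-1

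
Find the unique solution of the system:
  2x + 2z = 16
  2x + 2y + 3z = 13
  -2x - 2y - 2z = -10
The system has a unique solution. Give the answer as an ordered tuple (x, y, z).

(5, -3, 3)

Form the augmented matrix and row-reduce:
  [  2   0   2  |   16 ]
  [  2   2   3  |   13 ]
  [ -2  -2  -2  |  -10 ]
R1 -> 1/2·R1
  [  1   0   1  |    8 ]
  [  2   2   3  |   13 ]
  [ -2  -2  -2  |  -10 ]
R2 -> R2 − 2·R1
  [  1   0   1  |    8 ]
  [  0   2   1  |   -3 ]
  [ -2  -2  -2  |  -10 ]
R3 -> R3 + 2·R1
  [ 1   0  1  |   8 ]
  [ 0   2  1  |  -3 ]
  [ 0  -2  0  |   6 ]
R2 -> 1/2·R2
  [ 1   0    1  |     8 ]
  [ 0   1  1/2  |  -3/2 ]
  [ 0  -2    0  |     6 ]
R3 -> R3 + 2·R2
  [ 1  0    1  |     8 ]
  [ 0  1  1/2  |  -3/2 ]
  [ 0  0    1  |     3 ]
R2 -> R2 − 1/2·R3
  [ 1  0  1  |   8 ]
  [ 0  1  0  |  -3 ]
  [ 0  0  1  |   3 ]
R1 -> R1 − R3
  [ 1  0  0  |   5 ]
  [ 0  1  0  |  -3 ]
  [ 0  0  1  |   3 ]
Reading off the last column: x = 5, y = -3, z = 3.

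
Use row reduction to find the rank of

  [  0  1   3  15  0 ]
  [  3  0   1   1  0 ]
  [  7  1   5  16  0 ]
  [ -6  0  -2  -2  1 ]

r1 <-> r2
  [  3  0   1   1  0 ]
  [  0  1   3  15  0 ]
  [  7  1   5  16  0 ]
  [ -6  0  -2  -2  1 ]
r1 ← 1/3·r1
  [  1  0  1/3  1/3  0 ]
  [  0  1    3   15  0 ]
  [  7  1    5   16  0 ]
  [ -6  0   -2   -2  1 ]
r3 ← r3 − 7·r1
  [  1  0  1/3   1/3  0 ]
  [  0  1    3    15  0 ]
  [  0  1  8/3  41/3  0 ]
  [ -6  0   -2    -2  1 ]
r4 ← r4 + 6·r1
  [ 1  0  1/3   1/3  0 ]
  [ 0  1    3    15  0 ]
  [ 0  1  8/3  41/3  0 ]
  [ 0  0    0     0  1 ]
r3 ← r3 − r2
  [ 1  0   1/3   1/3  0 ]
  [ 0  1     3    15  0 ]
  [ 0  0  -1/3  -4/3  0 ]
  [ 0  0     0     0  1 ]
r3 ← -3·r3
  [ 1  0  1/3  1/3  0 ]
  [ 0  1    3   15  0 ]
  [ 0  0    1    4  0 ]
  [ 0  0    0    0  1 ]
r2 ← r2 − 3·r3
  [ 1  0  1/3  1/3  0 ]
  [ 0  1    0    3  0 ]
  [ 0  0    1    4  0 ]
  [ 0  0    0    0  1 ]
r1 ← r1 − 1/3·r3
  [ 1  0  0  -1  0 ]
  [ 0  1  0   3  0 ]
  [ 0  0  1   4  0 ]
  [ 0  0  0   0  1 ]
The reduced form has 4 nonzero rows.

rank = 4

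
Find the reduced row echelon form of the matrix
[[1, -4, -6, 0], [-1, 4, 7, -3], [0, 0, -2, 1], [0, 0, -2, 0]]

R2 ← R2 + R1
  [ 1  -4  -6   0 ]
  [ 0   0   1  -3 ]
  [ 0   0  -2   1 ]
  [ 0   0  -2   0 ]
R3 ← R3 + 2·R2
  [ 1  -4  -6   0 ]
  [ 0   0   1  -3 ]
  [ 0   0   0  -5 ]
  [ 0   0  -2   0 ]
R4 ← R4 + 2·R2
  [ 1  -4  -6   0 ]
  [ 0   0   1  -3 ]
  [ 0   0   0  -5 ]
  [ 0   0   0  -6 ]
R3 ← -1/5·R3
  [ 1  -4  -6   0 ]
  [ 0   0   1  -3 ]
  [ 0   0   0   1 ]
  [ 0   0   0  -6 ]
R4 ← R4 + 6·R3
  [ 1  -4  -6   0 ]
  [ 0   0   1  -3 ]
  [ 0   0   0   1 ]
  [ 0   0   0   0 ]
R2 ← R2 + 3·R3
  [ 1  -4  -6  0 ]
  [ 0   0   1  0 ]
  [ 0   0   0  1 ]
  [ 0   0   0  0 ]
R1 ← R1 + 6·R2
  [ 1  -4  0  0 ]
  [ 0   0  1  0 ]
  [ 0   0  0  1 ]
  [ 0   0  0  0 ]

[[1, -4, 0, 0], [0, 0, 1, 0], [0, 0, 0, 1], [0, 0, 0, 0]]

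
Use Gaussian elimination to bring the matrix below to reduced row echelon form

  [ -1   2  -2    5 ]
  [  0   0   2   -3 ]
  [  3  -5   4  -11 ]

R1 ← -1·R1
  [ 1  -2  2   -5 ]
  [ 0   0  2   -3 ]
  [ 3  -5  4  -11 ]
R3 ← R3 − 3·R1
  [ 1  -2   2  -5 ]
  [ 0   0   2  -3 ]
  [ 0   1  -2   4 ]
R2 <-> R3
  [ 1  -2   2  -5 ]
  [ 0   1  -2   4 ]
  [ 0   0   2  -3 ]
R3 ← 1/2·R3
  [ 1  -2   2    -5 ]
  [ 0   1  -2     4 ]
  [ 0   0   1  -3/2 ]
R2 ← R2 + 2·R3
  [ 1  -2  2    -5 ]
  [ 0   1  0     1 ]
  [ 0   0  1  -3/2 ]
R1 ← R1 − 2·R3
  [ 1  -2  0    -2 ]
  [ 0   1  0     1 ]
  [ 0   0  1  -3/2 ]
R1 ← R1 + 2·R2
  [ 1  0  0     0 ]
  [ 0  1  0     1 ]
  [ 0  0  1  -3/2 ]

[[1, 0, 0, 0], [0, 1, 0, 1], [0, 0, 1, -3/2]]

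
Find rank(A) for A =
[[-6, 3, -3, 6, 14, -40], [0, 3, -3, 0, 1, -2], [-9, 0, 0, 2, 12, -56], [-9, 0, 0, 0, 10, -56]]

r1 -> -1/6·r1
  [  1  -1/2  1/2  -1  -7/3  20/3 ]
  [  0     3   -3   0     1    -2 ]
  [ -9     0    0   2    12   -56 ]
  [ -9     0    0   0    10   -56 ]
r3 -> r3 + 9·r1
  [  1  -1/2  1/2  -1  -7/3  20/3 ]
  [  0     3   -3   0     1    -2 ]
  [  0  -9/2  9/2  -7    -9     4 ]
  [ -9     0    0   0    10   -56 ]
r4 -> r4 + 9·r1
  [ 1  -1/2  1/2  -1  -7/3  20/3 ]
  [ 0     3   -3   0     1    -2 ]
  [ 0  -9/2  9/2  -7    -9     4 ]
  [ 0  -9/2  9/2  -9   -11     4 ]
r2 -> 1/3·r2
  [ 1  -1/2  1/2  -1  -7/3  20/3 ]
  [ 0     1   -1   0   1/3  -2/3 ]
  [ 0  -9/2  9/2  -7    -9     4 ]
  [ 0  -9/2  9/2  -9   -11     4 ]
r3 -> r3 + 9/2·r2
  [ 1  -1/2  1/2  -1   -7/3  20/3 ]
  [ 0     1   -1   0    1/3  -2/3 ]
  [ 0     0    0  -7  -15/2     1 ]
  [ 0  -9/2  9/2  -9    -11     4 ]
r4 -> r4 + 9/2·r2
  [ 1  -1/2  1/2  -1   -7/3  20/3 ]
  [ 0     1   -1   0    1/3  -2/3 ]
  [ 0     0    0  -7  -15/2     1 ]
  [ 0     0    0  -9  -19/2     1 ]
r3 -> -1/7·r3
  [ 1  -1/2  1/2  -1   -7/3  20/3 ]
  [ 0     1   -1   0    1/3  -2/3 ]
  [ 0     0    0   1  15/14  -1/7 ]
  [ 0     0    0  -9  -19/2     1 ]
r4 -> r4 + 9·r3
  [ 1  -1/2  1/2  -1   -7/3  20/3 ]
  [ 0     1   -1   0    1/3  -2/3 ]
  [ 0     0    0   1  15/14  -1/7 ]
  [ 0     0    0   0    1/7  -2/7 ]
r4 -> 7·r4
  [ 1  -1/2  1/2  -1   -7/3  20/3 ]
  [ 0     1   -1   0    1/3  -2/3 ]
  [ 0     0    0   1  15/14  -1/7 ]
  [ 0     0    0   0      1    -2 ]
r3 -> r3 − 15/14·r4
  [ 1  -1/2  1/2  -1  -7/3  20/3 ]
  [ 0     1   -1   0   1/3  -2/3 ]
  [ 0     0    0   1     0     2 ]
  [ 0     0    0   0     1    -2 ]
r2 -> r2 − 1/3·r4
  [ 1  -1/2  1/2  -1  -7/3  20/3 ]
  [ 0     1   -1   0     0     0 ]
  [ 0     0    0   1     0     2 ]
  [ 0     0    0   0     1    -2 ]
r1 -> r1 + 7/3·r4
  [ 1  -1/2  1/2  -1  0   2 ]
  [ 0     1   -1   0  0   0 ]
  [ 0     0    0   1  0   2 ]
  [ 0     0    0   0  1  -2 ]
r1 -> r1 + r3
  [ 1  -1/2  1/2  0  0   4 ]
  [ 0     1   -1  0  0   0 ]
  [ 0     0    0  1  0   2 ]
  [ 0     0    0  0  1  -2 ]
r1 -> r1 + 1/2·r2
  [ 1  0   0  0  0   4 ]
  [ 0  1  -1  0  0   0 ]
  [ 0  0   0  1  0   2 ]
  [ 0  0   0  0  1  -2 ]
The reduced form has 4 nonzero rows.

rank = 4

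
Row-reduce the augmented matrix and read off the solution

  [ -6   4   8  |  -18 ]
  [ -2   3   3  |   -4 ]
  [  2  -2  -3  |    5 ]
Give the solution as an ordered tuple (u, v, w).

(5, 1, 1)

Multiply ρ1 by -1/6.
  [  1  -2/3  -4/3  |   3 ]
  [ -2     3     3  |  -4 ]
  [  2    -2    -3  |   5 ]
Add 2 times ρ1 to ρ2.
  [ 1  -2/3  -4/3  |  3 ]
  [ 0   5/3   1/3  |  2 ]
  [ 2    -2    -3  |  5 ]
Subtract 2 times ρ1 from ρ3.
  [ 1  -2/3  -4/3  |   3 ]
  [ 0   5/3   1/3  |   2 ]
  [ 0  -2/3  -1/3  |  -1 ]
Multiply ρ2 by 3/5.
  [ 1  -2/3  -4/3  |    3 ]
  [ 0     1   1/5  |  6/5 ]
  [ 0  -2/3  -1/3  |   -1 ]
Add 2/3 times ρ2 to ρ3.
  [ 1  -2/3  -4/3  |     3 ]
  [ 0     1   1/5  |   6/5 ]
  [ 0     0  -1/5  |  -1/5 ]
Multiply ρ3 by -5.
  [ 1  -2/3  -4/3  |    3 ]
  [ 0     1   1/5  |  6/5 ]
  [ 0     0     1  |    1 ]
Subtract 1/5 times ρ3 from ρ2.
  [ 1  -2/3  -4/3  |  3 ]
  [ 0     1     0  |  1 ]
  [ 0     0     1  |  1 ]
Add 4/3 times ρ3 to ρ1.
  [ 1  -2/3  0  |  13/3 ]
  [ 0     1  0  |     1 ]
  [ 0     0  1  |     1 ]
Add 2/3 times ρ2 to ρ1.
  [ 1  0  0  |  5 ]
  [ 0  1  0  |  1 ]
  [ 0  0  1  |  1 ]
Reading off the last column: u = 5, v = 1, w = 1.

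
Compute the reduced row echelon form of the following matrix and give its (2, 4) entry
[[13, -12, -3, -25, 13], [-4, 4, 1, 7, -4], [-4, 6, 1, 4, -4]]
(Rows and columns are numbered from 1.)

-3/2

R1 → 1/13·R1
R2 → R2 + 4·R1
R3 → R3 + 4·R1
R2 → 13/4·R2
R3 → R3 − 30/13·R2
R3 → -2·R3
R2 → R2 − 1/4·R3
R1 → R1 + 3/13·R3
R1 → R1 + 12/13·R2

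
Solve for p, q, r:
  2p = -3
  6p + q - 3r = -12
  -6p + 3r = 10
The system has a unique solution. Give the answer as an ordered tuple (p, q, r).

(-3/2, -2, 1/3)

Form the augmented matrix and row-reduce:
  [  2  0   0  |   -3 ]
  [  6  1  -3  |  -12 ]
  [ -6  0   3  |   10 ]
R1 -> 1/2·R1
  [  1  0   0  |  -3/2 ]
  [  6  1  -3  |   -12 ]
  [ -6  0   3  |    10 ]
R2 -> R2 − 6·R1
  [  1  0   0  |  -3/2 ]
  [  0  1  -3  |    -3 ]
  [ -6  0   3  |    10 ]
R3 -> R3 + 6·R1
  [ 1  0   0  |  -3/2 ]
  [ 0  1  -3  |    -3 ]
  [ 0  0   3  |     1 ]
R3 -> 1/3·R3
  [ 1  0   0  |  -3/2 ]
  [ 0  1  -3  |    -3 ]
  [ 0  0   1  |   1/3 ]
R2 -> R2 + 3·R3
  [ 1  0  0  |  -3/2 ]
  [ 0  1  0  |    -2 ]
  [ 0  0  1  |   1/3 ]
Reading off the last column: p = -3/2, q = -2, r = 1/3.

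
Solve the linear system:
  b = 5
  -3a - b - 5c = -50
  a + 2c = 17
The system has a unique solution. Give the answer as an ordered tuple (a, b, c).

(5, 5, 6)

Form the augmented matrix and row-reduce:
  [  0   1   0  |    5 ]
  [ -3  -1  -5  |  -50 ]
  [  1   0   2  |   17 ]
R1 <=> R2
  [ -3  -1  -5  |  -50 ]
  [  0   1   0  |    5 ]
  [  1   0   2  |   17 ]
R1 := -1/3·R1
  [ 1  1/3  5/3  |  50/3 ]
  [ 0    1    0  |     5 ]
  [ 1    0    2  |    17 ]
R3 := R3 − R1
  [ 1   1/3  5/3  |  50/3 ]
  [ 0     1    0  |     5 ]
  [ 0  -1/3  1/3  |   1/3 ]
R3 := R3 + 1/3·R2
  [ 1  1/3  5/3  |  50/3 ]
  [ 0    1    0  |     5 ]
  [ 0    0  1/3  |     2 ]
R3 := 3·R3
  [ 1  1/3  5/3  |  50/3 ]
  [ 0    1    0  |     5 ]
  [ 0    0    1  |     6 ]
R1 := R1 − 5/3·R3
  [ 1  1/3  0  |  20/3 ]
  [ 0    1  0  |     5 ]
  [ 0    0  1  |     6 ]
R1 := R1 − 1/3·R2
  [ 1  0  0  |  5 ]
  [ 0  1  0  |  5 ]
  [ 0  0  1  |  6 ]
Reading off the last column: a = 5, b = 5, c = 6.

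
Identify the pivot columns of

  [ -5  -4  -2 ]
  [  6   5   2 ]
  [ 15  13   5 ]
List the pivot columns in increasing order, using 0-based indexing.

0, 1, 2

R1 ← -1/5·R1
  [  1  4/5  2/5 ]
  [  6    5    2 ]
  [ 15   13    5 ]
R2 ← R2 − 6·R1
  [  1  4/5   2/5 ]
  [  0  1/5  -2/5 ]
  [ 15   13     5 ]
R3 ← R3 − 15·R1
  [ 1  4/5   2/5 ]
  [ 0  1/5  -2/5 ]
  [ 0    1    -1 ]
R2 ← 5·R2
  [ 1  4/5  2/5 ]
  [ 0    1   -2 ]
  [ 0    1   -1 ]
R3 ← R3 − R2
  [ 1  4/5  2/5 ]
  [ 0    1   -2 ]
  [ 0    0    1 ]
R2 ← R2 + 2·R3
  [ 1  4/5  2/5 ]
  [ 0    1    0 ]
  [ 0    0    1 ]
R1 ← R1 − 2/5·R3
  [ 1  4/5  0 ]
  [ 0    1  0 ]
  [ 0    0  1 ]
R1 ← R1 − 4/5·R2
  [ 1  0  0 ]
  [ 0  1  0 ]
  [ 0  0  1 ]
Pivot columns are the columns containing a leading 1.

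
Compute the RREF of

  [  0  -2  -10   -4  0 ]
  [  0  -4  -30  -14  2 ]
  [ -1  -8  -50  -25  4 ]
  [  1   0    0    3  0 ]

Swap r1 and r3.
  [ -1  -8  -50  -25  4 ]
  [  0  -4  -30  -14  2 ]
  [  0  -2  -10   -4  0 ]
  [  1   0    0    3  0 ]
Multiply r1 by -1.
  [ 1   8   50   25  -4 ]
  [ 0  -4  -30  -14   2 ]
  [ 0  -2  -10   -4   0 ]
  [ 1   0    0    3   0 ]
Subtract r1 from r4.
  [ 1   8   50   25  -4 ]
  [ 0  -4  -30  -14   2 ]
  [ 0  -2  -10   -4   0 ]
  [ 0  -8  -50  -22   4 ]
Multiply r2 by -1/4.
  [ 1   8    50   25    -4 ]
  [ 0   1  15/2  7/2  -1/2 ]
  [ 0  -2   -10   -4     0 ]
  [ 0  -8   -50  -22     4 ]
Add 2 times r2 to r3.
  [ 1   8    50   25    -4 ]
  [ 0   1  15/2  7/2  -1/2 ]
  [ 0   0     5    3    -1 ]
  [ 0  -8   -50  -22     4 ]
Add 8 times r2 to r4.
  [ 1  8    50   25    -4 ]
  [ 0  1  15/2  7/2  -1/2 ]
  [ 0  0     5    3    -1 ]
  [ 0  0    10    6     0 ]
Multiply r3 by 1/5.
  [ 1  8    50   25    -4 ]
  [ 0  1  15/2  7/2  -1/2 ]
  [ 0  0     1  3/5  -1/5 ]
  [ 0  0    10    6     0 ]
Subtract 10 times r3 from r4.
  [ 1  8    50   25    -4 ]
  [ 0  1  15/2  7/2  -1/2 ]
  [ 0  0     1  3/5  -1/5 ]
  [ 0  0     0    0     2 ]
Multiply r4 by 1/2.
  [ 1  8    50   25    -4 ]
  [ 0  1  15/2  7/2  -1/2 ]
  [ 0  0     1  3/5  -1/5 ]
  [ 0  0     0    0     1 ]
Add 1/5 times r4 to r3.
  [ 1  8    50   25    -4 ]
  [ 0  1  15/2  7/2  -1/2 ]
  [ 0  0     1  3/5     0 ]
  [ 0  0     0    0     1 ]
Add 1/2 times r4 to r2.
  [ 1  8    50   25  -4 ]
  [ 0  1  15/2  7/2   0 ]
  [ 0  0     1  3/5   0 ]
  [ 0  0     0    0   1 ]
Add 4 times r4 to r1.
  [ 1  8    50   25  0 ]
  [ 0  1  15/2  7/2  0 ]
  [ 0  0     1  3/5  0 ]
  [ 0  0     0    0  1 ]
Subtract 15/2 times r3 from r2.
  [ 1  8  50   25  0 ]
  [ 0  1   0   -1  0 ]
  [ 0  0   1  3/5  0 ]
  [ 0  0   0    0  1 ]
Subtract 50 times r3 from r1.
  [ 1  8  0   -5  0 ]
  [ 0  1  0   -1  0 ]
  [ 0  0  1  3/5  0 ]
  [ 0  0  0    0  1 ]
Subtract 8 times r2 from r1.
  [ 1  0  0    3  0 ]
  [ 0  1  0   -1  0 ]
  [ 0  0  1  3/5  0 ]
  [ 0  0  0    0  1 ]

[[1, 0, 0, 3, 0], [0, 1, 0, -1, 0], [0, 0, 1, 3/5, 0], [0, 0, 0, 0, 1]]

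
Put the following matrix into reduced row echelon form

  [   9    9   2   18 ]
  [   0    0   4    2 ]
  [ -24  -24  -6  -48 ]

Multiply R1 by 1/9.
Add 24 times R1 to R3.
Multiply R2 by 1/4.
Add 2/3 times R2 to R3.
Multiply R3 by 3.
Subtract 1/2 times R3 from R2.
Subtract 2 times R3 from R1.
Subtract 2/9 times R2 from R1.

[[1, 1, 0, 0], [0, 0, 1, 0], [0, 0, 0, 1]]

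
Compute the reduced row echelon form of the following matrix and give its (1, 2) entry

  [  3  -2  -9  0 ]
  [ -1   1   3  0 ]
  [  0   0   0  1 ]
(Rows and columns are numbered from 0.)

0

R1 → 1/3·R1
  [  1  -2/3  -3  0 ]
  [ -1     1   3  0 ]
  [  0     0   0  1 ]
R2 → R2 + R1
  [ 1  -2/3  -3  0 ]
  [ 0   1/3   0  0 ]
  [ 0     0   0  1 ]
R2 → 3·R2
  [ 1  -2/3  -3  0 ]
  [ 0     1   0  0 ]
  [ 0     0   0  1 ]
R1 → R1 + 2/3·R2
  [ 1  0  -3  0 ]
  [ 0  1   0  0 ]
  [ 0  0   0  1 ]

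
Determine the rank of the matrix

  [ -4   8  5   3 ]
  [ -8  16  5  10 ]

Multiply R1 by -1/4.
  [  1  -2  -5/4  -3/4 ]
  [ -8  16     5    10 ]
Add 8 times R1 to R2.
  [ 1  -2  -5/4  -3/4 ]
  [ 0   0    -5     4 ]
Multiply R2 by -1/5.
  [ 1  -2  -5/4  -3/4 ]
  [ 0   0     1  -4/5 ]
Add 5/4 times R2 to R1.
  [ 1  -2  0  -7/4 ]
  [ 0   0  1  -4/5 ]
The reduced form has 2 nonzero rows.

rank = 2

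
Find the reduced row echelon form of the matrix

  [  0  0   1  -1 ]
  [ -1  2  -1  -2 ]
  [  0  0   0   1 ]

[[1, -2, 0, 0], [0, 0, 1, 0], [0, 0, 0, 1]]

Swap r1 and r2.
  [ -1  2  -1  -2 ]
  [  0  0   1  -1 ]
  [  0  0   0   1 ]
Multiply r1 by -1.
  [ 1  -2  1   2 ]
  [ 0   0  1  -1 ]
  [ 0   0  0   1 ]
Add r3 to r2.
  [ 1  -2  1  2 ]
  [ 0   0  1  0 ]
  [ 0   0  0  1 ]
Subtract 2 times r3 from r1.
  [ 1  -2  1  0 ]
  [ 0   0  1  0 ]
  [ 0   0  0  1 ]
Subtract r2 from r1.
  [ 1  -2  0  0 ]
  [ 0   0  1  0 ]
  [ 0   0  0  1 ]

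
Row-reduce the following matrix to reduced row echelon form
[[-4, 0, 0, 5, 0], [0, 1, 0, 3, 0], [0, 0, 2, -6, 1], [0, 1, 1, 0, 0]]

ρ1 -> -1/4·ρ1
  [ 1  0  0  -5/4  0 ]
  [ 0  1  0     3  0 ]
  [ 0  0  2    -6  1 ]
  [ 0  1  1     0  0 ]
ρ4 -> ρ4 − ρ2
  [ 1  0  0  -5/4  0 ]
  [ 0  1  0     3  0 ]
  [ 0  0  2    -6  1 ]
  [ 0  0  1    -3  0 ]
ρ3 -> 1/2·ρ3
  [ 1  0  0  -5/4    0 ]
  [ 0  1  0     3    0 ]
  [ 0  0  1    -3  1/2 ]
  [ 0  0  1    -3    0 ]
ρ4 -> ρ4 − ρ3
  [ 1  0  0  -5/4     0 ]
  [ 0  1  0     3     0 ]
  [ 0  0  1    -3   1/2 ]
  [ 0  0  0     0  -1/2 ]
ρ4 -> -2·ρ4
  [ 1  0  0  -5/4    0 ]
  [ 0  1  0     3    0 ]
  [ 0  0  1    -3  1/2 ]
  [ 0  0  0     0    1 ]
ρ3 -> ρ3 − 1/2·ρ4
  [ 1  0  0  -5/4  0 ]
  [ 0  1  0     3  0 ]
  [ 0  0  1    -3  0 ]
  [ 0  0  0     0  1 ]

[[1, 0, 0, -5/4, 0], [0, 1, 0, 3, 0], [0, 0, 1, -3, 0], [0, 0, 0, 0, 1]]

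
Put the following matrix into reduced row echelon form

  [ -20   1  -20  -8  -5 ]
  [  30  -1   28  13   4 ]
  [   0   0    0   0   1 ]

[[1, 0, 4/5, 1/2, 0], [0, 1, -4, 2, 0], [0, 0, 0, 0, 1]]

r1 := -1/20·r1
  [  1  -1/20   1  2/5  1/4 ]
  [ 30     -1  28   13    4 ]
  [  0      0   0    0    1 ]
r2 := r2 − 30·r1
  [ 1  -1/20   1  2/5   1/4 ]
  [ 0    1/2  -2    1  -7/2 ]
  [ 0      0   0    0     1 ]
r2 := 2·r2
  [ 1  -1/20   1  2/5  1/4 ]
  [ 0      1  -4    2   -7 ]
  [ 0      0   0    0    1 ]
r2 := r2 + 7·r3
  [ 1  -1/20   1  2/5  1/4 ]
  [ 0      1  -4    2    0 ]
  [ 0      0   0    0    1 ]
r1 := r1 − 1/4·r3
  [ 1  -1/20   1  2/5  0 ]
  [ 0      1  -4    2  0 ]
  [ 0      0   0    0  1 ]
r1 := r1 + 1/20·r2
  [ 1  0  4/5  1/2  0 ]
  [ 0  1   -4    2  0 ]
  [ 0  0    0    0  1 ]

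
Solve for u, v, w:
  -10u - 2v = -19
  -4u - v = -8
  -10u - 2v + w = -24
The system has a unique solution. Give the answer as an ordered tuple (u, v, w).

Form the augmented matrix and row-reduce:
  [ -10  -2  0  |  -19 ]
  [  -4  -1  0  |   -8 ]
  [ -10  -2  1  |  -24 ]
Multiply ρ1 by -1/10.
Add 4 times ρ1 to ρ2.
Add 10 times ρ1 to ρ3.
Multiply ρ2 by -5.
Subtract 1/5 times ρ2 from ρ1.
Reading off the last column: u = 3/2, v = 2, w = -5.

(3/2, 2, -5)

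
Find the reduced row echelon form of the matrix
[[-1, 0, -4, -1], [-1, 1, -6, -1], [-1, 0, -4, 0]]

[[1, 0, 4, 0], [0, 1, -2, 0], [0, 0, 0, 1]]

Multiply R1 by -1.
  [  1  0   4   1 ]
  [ -1  1  -6  -1 ]
  [ -1  0  -4   0 ]
Add R1 to R2.
  [  1  0   4  1 ]
  [  0  1  -2  0 ]
  [ -1  0  -4  0 ]
Add R1 to R3.
  [ 1  0   4  1 ]
  [ 0  1  -2  0 ]
  [ 0  0   0  1 ]
Subtract R3 from R1.
  [ 1  0   4  0 ]
  [ 0  1  -2  0 ]
  [ 0  0   0  1 ]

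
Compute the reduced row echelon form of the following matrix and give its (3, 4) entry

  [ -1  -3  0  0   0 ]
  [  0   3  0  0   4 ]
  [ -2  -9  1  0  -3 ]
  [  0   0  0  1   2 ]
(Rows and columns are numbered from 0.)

ρ1 -> -1·ρ1
  [  1   3  0  0   0 ]
  [  0   3  0  0   4 ]
  [ -2  -9  1  0  -3 ]
  [  0   0  0  1   2 ]
ρ3 -> ρ3 + 2·ρ1
  [ 1   3  0  0   0 ]
  [ 0   3  0  0   4 ]
  [ 0  -3  1  0  -3 ]
  [ 0   0  0  1   2 ]
ρ2 -> 1/3·ρ2
  [ 1   3  0  0    0 ]
  [ 0   1  0  0  4/3 ]
  [ 0  -3  1  0   -3 ]
  [ 0   0  0  1    2 ]
ρ3 -> ρ3 + 3·ρ2
  [ 1  3  0  0    0 ]
  [ 0  1  0  0  4/3 ]
  [ 0  0  1  0    1 ]
  [ 0  0  0  1    2 ]
ρ1 -> ρ1 − 3·ρ2
  [ 1  0  0  0   -4 ]
  [ 0  1  0  0  4/3 ]
  [ 0  0  1  0    1 ]
  [ 0  0  0  1    2 ]

2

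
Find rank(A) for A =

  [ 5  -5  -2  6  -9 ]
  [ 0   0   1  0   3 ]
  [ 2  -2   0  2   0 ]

ρ1 → 1/5·ρ1
  [ 1  -1  -2/5  6/5  -9/5 ]
  [ 0   0     1    0     3 ]
  [ 2  -2     0    2     0 ]
ρ3 → ρ3 − 2·ρ1
  [ 1  -1  -2/5   6/5  -9/5 ]
  [ 0   0     1     0     3 ]
  [ 0   0   4/5  -2/5  18/5 ]
ρ3 → ρ3 − 4/5·ρ2
  [ 1  -1  -2/5   6/5  -9/5 ]
  [ 0   0     1     0     3 ]
  [ 0   0     0  -2/5   6/5 ]
ρ3 → -5/2·ρ3
  [ 1  -1  -2/5  6/5  -9/5 ]
  [ 0   0     1    0     3 ]
  [ 0   0     0    1    -3 ]
ρ1 → ρ1 − 6/5·ρ3
  [ 1  -1  -2/5  0  9/5 ]
  [ 0   0     1  0    3 ]
  [ 0   0     0  1   -3 ]
ρ1 → ρ1 + 2/5·ρ2
  [ 1  -1  0  0   3 ]
  [ 0   0  1  0   3 ]
  [ 0   0  0  1  -3 ]
The reduced form has 3 nonzero rows.

rank = 3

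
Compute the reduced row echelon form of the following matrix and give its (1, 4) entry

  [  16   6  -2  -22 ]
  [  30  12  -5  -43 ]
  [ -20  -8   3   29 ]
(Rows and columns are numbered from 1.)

ρ1 := 1/16·ρ1
  [   1  3/8  -1/8  -11/8 ]
  [  30   12    -5    -43 ]
  [ -20   -8     3     29 ]
ρ2 := ρ2 − 30·ρ1
  [   1  3/8  -1/8  -11/8 ]
  [   0  3/4  -5/4   -7/4 ]
  [ -20   -8     3     29 ]
ρ3 := ρ3 + 20·ρ1
  [ 1   3/8  -1/8  -11/8 ]
  [ 0   3/4  -5/4   -7/4 ]
  [ 0  -1/2   1/2    3/2 ]
ρ2 := 4/3·ρ2
  [ 1   3/8  -1/8  -11/8 ]
  [ 0     1  -5/3   -7/3 ]
  [ 0  -1/2   1/2    3/2 ]
ρ3 := ρ3 + 1/2·ρ2
  [ 1  3/8  -1/8  -11/8 ]
  [ 0    1  -5/3   -7/3 ]
  [ 0    0  -1/3    1/3 ]
ρ3 := -3·ρ3
  [ 1  3/8  -1/8  -11/8 ]
  [ 0    1  -5/3   -7/3 ]
  [ 0    0     1     -1 ]
ρ2 := ρ2 + 5/3·ρ3
  [ 1  3/8  -1/8  -11/8 ]
  [ 0    1     0     -4 ]
  [ 0    0     1     -1 ]
ρ1 := ρ1 + 1/8·ρ3
  [ 1  3/8  0  -3/2 ]
  [ 0    1  0    -4 ]
  [ 0    0  1    -1 ]
ρ1 := ρ1 − 3/8·ρ2
  [ 1  0  0   0 ]
  [ 0  1  0  -4 ]
  [ 0  0  1  -1 ]

0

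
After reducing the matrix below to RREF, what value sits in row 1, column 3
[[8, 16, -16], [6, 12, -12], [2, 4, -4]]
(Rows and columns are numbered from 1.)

R1 -> 1/8·R1
  [ 1   2   -2 ]
  [ 6  12  -12 ]
  [ 2   4   -4 ]
R2 -> R2 − 6·R1
  [ 1  2  -2 ]
  [ 0  0   0 ]
  [ 2  4  -4 ]
R3 -> R3 − 2·R1
  [ 1  2  -2 ]
  [ 0  0   0 ]
  [ 0  0   0 ]

-2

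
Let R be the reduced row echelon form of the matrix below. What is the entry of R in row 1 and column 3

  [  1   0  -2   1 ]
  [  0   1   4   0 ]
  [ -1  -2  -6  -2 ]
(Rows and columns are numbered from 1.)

r3 ← r3 + r1
  [ 1   0  -2   1 ]
  [ 0   1   4   0 ]
  [ 0  -2  -8  -1 ]
r3 ← r3 + 2·r2
  [ 1  0  -2   1 ]
  [ 0  1   4   0 ]
  [ 0  0   0  -1 ]
r3 ← -1·r3
  [ 1  0  -2  1 ]
  [ 0  1   4  0 ]
  [ 0  0   0  1 ]
r1 ← r1 − r3
  [ 1  0  -2  0 ]
  [ 0  1   4  0 ]
  [ 0  0   0  1 ]

-2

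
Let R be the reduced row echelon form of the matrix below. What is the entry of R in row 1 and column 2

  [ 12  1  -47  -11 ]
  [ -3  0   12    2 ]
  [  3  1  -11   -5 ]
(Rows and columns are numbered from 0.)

R1 → 1/12·R1
R2 → R2 + 3·R1
R3 → R3 − 3·R1
R2 → 4·R2
R3 → R3 − 3/4·R2
R1 → R1 − 1/12·R2

1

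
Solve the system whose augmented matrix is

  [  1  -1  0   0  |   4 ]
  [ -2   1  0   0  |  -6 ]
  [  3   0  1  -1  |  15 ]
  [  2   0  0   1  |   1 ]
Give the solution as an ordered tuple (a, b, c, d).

R2 ← R2 + 2·R1
  [ 1  -1  0   0  |   4 ]
  [ 0  -1  0   0  |   2 ]
  [ 3   0  1  -1  |  15 ]
  [ 2   0  0   1  |   1 ]
R3 ← R3 − 3·R1
  [ 1  -1  0   0  |  4 ]
  [ 0  -1  0   0  |  2 ]
  [ 0   3  1  -1  |  3 ]
  [ 2   0  0   1  |  1 ]
R4 ← R4 − 2·R1
  [ 1  -1  0   0  |   4 ]
  [ 0  -1  0   0  |   2 ]
  [ 0   3  1  -1  |   3 ]
  [ 0   2  0   1  |  -7 ]
R2 ← -1·R2
  [ 1  -1  0   0  |   4 ]
  [ 0   1  0   0  |  -2 ]
  [ 0   3  1  -1  |   3 ]
  [ 0   2  0   1  |  -7 ]
R3 ← R3 − 3·R2
  [ 1  -1  0   0  |   4 ]
  [ 0   1  0   0  |  -2 ]
  [ 0   0  1  -1  |   9 ]
  [ 0   2  0   1  |  -7 ]
R4 ← R4 − 2·R2
  [ 1  -1  0   0  |   4 ]
  [ 0   1  0   0  |  -2 ]
  [ 0   0  1  -1  |   9 ]
  [ 0   0  0   1  |  -3 ]
R3 ← R3 + R4
  [ 1  -1  0  0  |   4 ]
  [ 0   1  0  0  |  -2 ]
  [ 0   0  1  0  |   6 ]
  [ 0   0  0  1  |  -3 ]
R1 ← R1 + R2
  [ 1  0  0  0  |   2 ]
  [ 0  1  0  0  |  -2 ]
  [ 0  0  1  0  |   6 ]
  [ 0  0  0  1  |  -3 ]
Reading off the last column: a = 2, b = -2, c = 6, d = -3.

(2, -2, 6, -3)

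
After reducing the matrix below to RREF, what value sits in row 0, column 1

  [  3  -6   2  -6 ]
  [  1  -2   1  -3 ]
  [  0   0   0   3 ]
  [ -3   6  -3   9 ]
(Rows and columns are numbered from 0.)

-2

ρ1 := 1/3·ρ1
  [  1  -2  2/3  -2 ]
  [  1  -2    1  -3 ]
  [  0   0    0   3 ]
  [ -3   6   -3   9 ]
ρ2 := ρ2 − ρ1
  [  1  -2  2/3  -2 ]
  [  0   0  1/3  -1 ]
  [  0   0    0   3 ]
  [ -3   6   -3   9 ]
ρ4 := ρ4 + 3·ρ1
  [ 1  -2  2/3  -2 ]
  [ 0   0  1/3  -1 ]
  [ 0   0    0   3 ]
  [ 0   0   -1   3 ]
ρ2 := 3·ρ2
  [ 1  -2  2/3  -2 ]
  [ 0   0    1  -3 ]
  [ 0   0    0   3 ]
  [ 0   0   -1   3 ]
ρ4 := ρ4 + ρ2
  [ 1  -2  2/3  -2 ]
  [ 0   0    1  -3 ]
  [ 0   0    0   3 ]
  [ 0   0    0   0 ]
ρ3 := 1/3·ρ3
  [ 1  -2  2/3  -2 ]
  [ 0   0    1  -3 ]
  [ 0   0    0   1 ]
  [ 0   0    0   0 ]
ρ2 := ρ2 + 3·ρ3
  [ 1  -2  2/3  -2 ]
  [ 0   0    1   0 ]
  [ 0   0    0   1 ]
  [ 0   0    0   0 ]
ρ1 := ρ1 + 2·ρ3
  [ 1  -2  2/3  0 ]
  [ 0   0    1  0 ]
  [ 0   0    0  1 ]
  [ 0   0    0  0 ]
ρ1 := ρ1 − 2/3·ρ2
  [ 1  -2  0  0 ]
  [ 0   0  1  0 ]
  [ 0   0  0  1 ]
  [ 0   0  0  0 ]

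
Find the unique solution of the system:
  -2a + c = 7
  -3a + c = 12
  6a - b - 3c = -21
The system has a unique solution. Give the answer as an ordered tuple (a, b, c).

Form the augmented matrix and row-reduce:
  [ -2   0   1  |    7 ]
  [ -3   0   1  |   12 ]
  [  6  -1  -3  |  -21 ]
R1 := -1/2·R1
  [  1   0  -1/2  |  -7/2 ]
  [ -3   0     1  |    12 ]
  [  6  -1    -3  |   -21 ]
R2 := R2 + 3·R1
  [ 1   0  -1/2  |  -7/2 ]
  [ 0   0  -1/2  |   3/2 ]
  [ 6  -1    -3  |   -21 ]
R3 := R3 − 6·R1
  [ 1   0  -1/2  |  -7/2 ]
  [ 0   0  -1/2  |   3/2 ]
  [ 0  -1     0  |     0 ]
R2 <-> R3
  [ 1   0  -1/2  |  -7/2 ]
  [ 0  -1     0  |     0 ]
  [ 0   0  -1/2  |   3/2 ]
R2 := -1·R2
  [ 1  0  -1/2  |  -7/2 ]
  [ 0  1     0  |     0 ]
  [ 0  0  -1/2  |   3/2 ]
R3 := -2·R3
  [ 1  0  -1/2  |  -7/2 ]
  [ 0  1     0  |     0 ]
  [ 0  0     1  |    -3 ]
R1 := R1 + 1/2·R3
  [ 1  0  0  |  -5 ]
  [ 0  1  0  |   0 ]
  [ 0  0  1  |  -3 ]
Reading off the last column: a = -5, b = 0, c = -3.

(-5, 0, -3)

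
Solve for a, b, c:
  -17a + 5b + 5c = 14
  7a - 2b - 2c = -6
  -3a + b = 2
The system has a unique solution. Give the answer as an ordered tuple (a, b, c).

(-2, -4, 0)

Form the augmented matrix and row-reduce:
  [ -17   5   5  |  14 ]
  [   7  -2  -2  |  -6 ]
  [  -3   1   0  |   2 ]
R1 → -1/17·R1
  [  1  -5/17  -5/17  |  -14/17 ]
  [  7     -2     -2  |      -6 ]
  [ -3      1      0  |       2 ]
R2 → R2 − 7·R1
  [  1  -5/17  -5/17  |  -14/17 ]
  [  0   1/17   1/17  |   -4/17 ]
  [ -3      1      0  |       2 ]
R3 → R3 + 3·R1
  [ 1  -5/17   -5/17  |  -14/17 ]
  [ 0   1/17    1/17  |   -4/17 ]
  [ 0   2/17  -15/17  |   -8/17 ]
R2 → 17·R2
  [ 1  -5/17   -5/17  |  -14/17 ]
  [ 0      1       1  |      -4 ]
  [ 0   2/17  -15/17  |   -8/17 ]
R3 → R3 − 2/17·R2
  [ 1  -5/17  -5/17  |  -14/17 ]
  [ 0      1      1  |      -4 ]
  [ 0      0     -1  |       0 ]
R3 → -1·R3
  [ 1  -5/17  -5/17  |  -14/17 ]
  [ 0      1      1  |      -4 ]
  [ 0      0      1  |       0 ]
R2 → R2 − R3
  [ 1  -5/17  -5/17  |  -14/17 ]
  [ 0      1      0  |      -4 ]
  [ 0      0      1  |       0 ]
R1 → R1 + 5/17·R3
  [ 1  -5/17  0  |  -14/17 ]
  [ 0      1  0  |      -4 ]
  [ 0      0  1  |       0 ]
R1 → R1 + 5/17·R2
  [ 1  0  0  |  -2 ]
  [ 0  1  0  |  -4 ]
  [ 0  0  1  |   0 ]
Reading off the last column: a = -2, b = -4, c = 0.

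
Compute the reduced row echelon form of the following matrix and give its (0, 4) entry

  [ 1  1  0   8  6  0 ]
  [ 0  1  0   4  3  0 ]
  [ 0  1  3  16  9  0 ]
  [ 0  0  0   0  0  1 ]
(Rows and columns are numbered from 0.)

ρ3 ← ρ3 − ρ2
  [ 1  1  0   8  6  0 ]
  [ 0  1  0   4  3  0 ]
  [ 0  0  3  12  6  0 ]
  [ 0  0  0   0  0  1 ]
ρ3 ← 1/3·ρ3
  [ 1  1  0  8  6  0 ]
  [ 0  1  0  4  3  0 ]
  [ 0  0  1  4  2  0 ]
  [ 0  0  0  0  0  1 ]
ρ1 ← ρ1 − ρ2
  [ 1  0  0  4  3  0 ]
  [ 0  1  0  4  3  0 ]
  [ 0  0  1  4  2  0 ]
  [ 0  0  0  0  0  1 ]

3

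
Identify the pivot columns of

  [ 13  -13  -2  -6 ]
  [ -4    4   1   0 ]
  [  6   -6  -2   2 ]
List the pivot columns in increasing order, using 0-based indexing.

r1 -> 1/13·r1
r2 -> r2 + 4·r1
r3 -> r3 − 6·r1
r2 -> 13/5·r2
r3 -> r3 + 14/13·r2
r3 -> -5/2·r3
r2 -> r2 + 24/5·r3
r1 -> r1 + 6/13·r3
r1 -> r1 + 2/13·r2
Pivot columns are the columns containing a leading 1.

0, 2, 3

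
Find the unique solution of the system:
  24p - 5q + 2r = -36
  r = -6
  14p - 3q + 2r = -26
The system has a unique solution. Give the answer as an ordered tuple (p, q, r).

Form the augmented matrix and row-reduce:
  [ 24  -5  2  |  -36 ]
  [  0   0  1  |   -6 ]
  [ 14  -3  2  |  -26 ]
R1 := 1/24·R1
  [  1  -5/24  1/12  |  -3/2 ]
  [  0      0     1  |    -6 ]
  [ 14     -3     2  |   -26 ]
R3 := R3 − 14·R1
  [ 1  -5/24  1/12  |  -3/2 ]
  [ 0      0     1  |    -6 ]
  [ 0  -1/12   5/6  |    -5 ]
R2 ↔ R3
  [ 1  -5/24  1/12  |  -3/2 ]
  [ 0  -1/12   5/6  |    -5 ]
  [ 0      0     1  |    -6 ]
R2 := -12·R2
  [ 1  -5/24  1/12  |  -3/2 ]
  [ 0      1   -10  |    60 ]
  [ 0      0     1  |    -6 ]
R2 := R2 + 10·R3
  [ 1  -5/24  1/12  |  -3/2 ]
  [ 0      1     0  |     0 ]
  [ 0      0     1  |    -6 ]
R1 := R1 − 1/12·R3
  [ 1  -5/24  0  |  -1 ]
  [ 0      1  0  |   0 ]
  [ 0      0  1  |  -6 ]
R1 := R1 + 5/24·R2
  [ 1  0  0  |  -1 ]
  [ 0  1  0  |   0 ]
  [ 0  0  1  |  -6 ]
Reading off the last column: p = -1, q = 0, r = -6.

(-1, 0, -6)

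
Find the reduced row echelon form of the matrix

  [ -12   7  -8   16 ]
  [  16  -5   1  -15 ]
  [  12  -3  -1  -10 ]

[[1, 0, 0, -7/4], [0, 1, 0, -3], [0, 0, 1, -2]]

R1 := -1/12·R1
  [  1  -7/12  2/3  -4/3 ]
  [ 16     -5    1   -15 ]
  [ 12     -3   -1   -10 ]
R2 := R2 − 16·R1
  [  1  -7/12    2/3  -4/3 ]
  [  0   13/3  -29/3  19/3 ]
  [ 12     -3     -1   -10 ]
R3 := R3 − 12·R1
  [ 1  -7/12    2/3  -4/3 ]
  [ 0   13/3  -29/3  19/3 ]
  [ 0      4     -9     6 ]
R2 := 3/13·R2
  [ 1  -7/12     2/3   -4/3 ]
  [ 0      1  -29/13  19/13 ]
  [ 0      4      -9      6 ]
R3 := R3 − 4·R2
  [ 1  -7/12     2/3   -4/3 ]
  [ 0      1  -29/13  19/13 ]
  [ 0      0   -1/13   2/13 ]
R3 := -13·R3
  [ 1  -7/12     2/3   -4/3 ]
  [ 0      1  -29/13  19/13 ]
  [ 0      0       1     -2 ]
R2 := R2 + 29/13·R3
  [ 1  -7/12  2/3  -4/3 ]
  [ 0      1    0    -3 ]
  [ 0      0    1    -2 ]
R1 := R1 − 2/3·R3
  [ 1  -7/12  0   0 ]
  [ 0      1  0  -3 ]
  [ 0      0  1  -2 ]
R1 := R1 + 7/12·R2
  [ 1  0  0  -7/4 ]
  [ 0  1  0    -3 ]
  [ 0  0  1    -2 ]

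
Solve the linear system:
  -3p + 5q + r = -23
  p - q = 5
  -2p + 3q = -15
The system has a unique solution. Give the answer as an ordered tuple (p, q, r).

(0, -5, 2)

Form the augmented matrix and row-reduce:
  [ -3   5  1  |  -23 ]
  [  1  -1  0  |    5 ]
  [ -2   3  0  |  -15 ]
R1 -> -1/3·R1
  [  1  -5/3  -1/3  |  23/3 ]
  [  1    -1     0  |     5 ]
  [ -2     3     0  |   -15 ]
R2 -> R2 − R1
  [  1  -5/3  -1/3  |  23/3 ]
  [  0   2/3   1/3  |  -8/3 ]
  [ -2     3     0  |   -15 ]
R3 -> R3 + 2·R1
  [ 1  -5/3  -1/3  |  23/3 ]
  [ 0   2/3   1/3  |  -8/3 ]
  [ 0  -1/3  -2/3  |   1/3 ]
R2 -> 3/2·R2
  [ 1  -5/3  -1/3  |  23/3 ]
  [ 0     1   1/2  |    -4 ]
  [ 0  -1/3  -2/3  |   1/3 ]
R3 -> R3 + 1/3·R2
  [ 1  -5/3  -1/3  |  23/3 ]
  [ 0     1   1/2  |    -4 ]
  [ 0     0  -1/2  |    -1 ]
R3 -> -2·R3
  [ 1  -5/3  -1/3  |  23/3 ]
  [ 0     1   1/2  |    -4 ]
  [ 0     0     1  |     2 ]
R2 -> R2 − 1/2·R3
  [ 1  -5/3  -1/3  |  23/3 ]
  [ 0     1     0  |    -5 ]
  [ 0     0     1  |     2 ]
R1 -> R1 + 1/3·R3
  [ 1  -5/3  0  |  25/3 ]
  [ 0     1  0  |    -5 ]
  [ 0     0  1  |     2 ]
R1 -> R1 + 5/3·R2
  [ 1  0  0  |   0 ]
  [ 0  1  0  |  -5 ]
  [ 0  0  1  |   2 ]
Reading off the last column: p = 0, q = -5, r = 2.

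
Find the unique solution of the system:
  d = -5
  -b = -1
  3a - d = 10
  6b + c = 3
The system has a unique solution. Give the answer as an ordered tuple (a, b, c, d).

Form the augmented matrix and row-reduce:
  [ 0   0  0   1  |  -5 ]
  [ 0  -1  0   0  |  -1 ]
  [ 3   0  0  -1  |  10 ]
  [ 0   6  1   0  |   3 ]
r1 ↔ r3
  [ 3   0  0  -1  |  10 ]
  [ 0  -1  0   0  |  -1 ]
  [ 0   0  0   1  |  -5 ]
  [ 0   6  1   0  |   3 ]
r1 ← 1/3·r1
  [ 1   0  0  -1/3  |  10/3 ]
  [ 0  -1  0     0  |    -1 ]
  [ 0   0  0     1  |    -5 ]
  [ 0   6  1     0  |     3 ]
r2 ← -1·r2
  [ 1  0  0  -1/3  |  10/3 ]
  [ 0  1  0     0  |     1 ]
  [ 0  0  0     1  |    -5 ]
  [ 0  6  1     0  |     3 ]
r4 ← r4 − 6·r2
  [ 1  0  0  -1/3  |  10/3 ]
  [ 0  1  0     0  |     1 ]
  [ 0  0  0     1  |    -5 ]
  [ 0  0  1     0  |    -3 ]
r3 ↔ r4
  [ 1  0  0  -1/3  |  10/3 ]
  [ 0  1  0     0  |     1 ]
  [ 0  0  1     0  |    -3 ]
  [ 0  0  0     1  |    -5 ]
r1 ← r1 + 1/3·r4
  [ 1  0  0  0  |  5/3 ]
  [ 0  1  0  0  |    1 ]
  [ 0  0  1  0  |   -3 ]
  [ 0  0  0  1  |   -5 ]
Reading off the last column: a = 5/3, b = 1, c = -3, d = -5.

(5/3, 1, -3, -5)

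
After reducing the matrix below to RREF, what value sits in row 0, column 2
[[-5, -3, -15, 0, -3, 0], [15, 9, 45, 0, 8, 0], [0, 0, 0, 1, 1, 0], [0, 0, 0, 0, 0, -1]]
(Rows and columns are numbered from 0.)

3

r1 ← -1/5·r1
  [  1  3/5   3  0  3/5   0 ]
  [ 15    9  45  0    8   0 ]
  [  0    0   0  1    1   0 ]
  [  0    0   0  0    0  -1 ]
r2 ← r2 − 15·r1
  [ 1  3/5  3  0  3/5   0 ]
  [ 0    0  0  0   -1   0 ]
  [ 0    0  0  1    1   0 ]
  [ 0    0  0  0    0  -1 ]
r2 <=> r3
  [ 1  3/5  3  0  3/5   0 ]
  [ 0    0  0  1    1   0 ]
  [ 0    0  0  0   -1   0 ]
  [ 0    0  0  0    0  -1 ]
r3 ← -1·r3
  [ 1  3/5  3  0  3/5   0 ]
  [ 0    0  0  1    1   0 ]
  [ 0    0  0  0    1   0 ]
  [ 0    0  0  0    0  -1 ]
r4 ← -1·r4
  [ 1  3/5  3  0  3/5  0 ]
  [ 0    0  0  1    1  0 ]
  [ 0    0  0  0    1  0 ]
  [ 0    0  0  0    0  1 ]
r2 ← r2 − r3
  [ 1  3/5  3  0  3/5  0 ]
  [ 0    0  0  1    0  0 ]
  [ 0    0  0  0    1  0 ]
  [ 0    0  0  0    0  1 ]
r1 ← r1 − 3/5·r3
  [ 1  3/5  3  0  0  0 ]
  [ 0    0  0  1  0  0 ]
  [ 0    0  0  0  1  0 ]
  [ 0    0  0  0  0  1 ]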